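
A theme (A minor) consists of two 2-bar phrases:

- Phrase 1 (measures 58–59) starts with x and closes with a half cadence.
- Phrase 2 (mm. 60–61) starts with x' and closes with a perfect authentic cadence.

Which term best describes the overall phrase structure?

parallel period

Phrase 1 ends with a half cadence (weaker) and phrase 2 with a perfect authentic cadence (stronger): antecedent + consequent = a period.
The two phrases open with the same material (x / x'), so the period is parallel.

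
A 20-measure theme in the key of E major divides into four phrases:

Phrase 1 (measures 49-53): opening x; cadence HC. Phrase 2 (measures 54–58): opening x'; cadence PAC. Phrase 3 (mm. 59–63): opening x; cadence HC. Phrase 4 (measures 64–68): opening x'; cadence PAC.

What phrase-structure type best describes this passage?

repeated period

The cadence pattern HC–PAC–HC–PAC is weak–strong twice, and phrases 3–4 restate phrases 1–2: a period heard twice, not a double period (which would end weakly at phrase 2).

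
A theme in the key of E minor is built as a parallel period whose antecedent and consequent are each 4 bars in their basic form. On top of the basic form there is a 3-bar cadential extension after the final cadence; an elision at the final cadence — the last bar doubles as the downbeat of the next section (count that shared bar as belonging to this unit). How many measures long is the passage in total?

Basic parallel period: 4 + 4 = 8 bars.
8 (basic form) + 3 (cadential extension) = 11.
The elision shares a bar with the next section but does not change this unit's count.

11 measures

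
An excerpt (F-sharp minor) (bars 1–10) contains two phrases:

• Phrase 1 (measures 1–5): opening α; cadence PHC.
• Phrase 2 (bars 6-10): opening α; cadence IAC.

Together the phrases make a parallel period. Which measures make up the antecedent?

The phrase ending with the weaker cadence (Phrygian half cadence) is the antecedent; the one ending more conclusively (imperfect authentic cadence) is the consequent. The antecedent is measures 1–5.

measures 1–5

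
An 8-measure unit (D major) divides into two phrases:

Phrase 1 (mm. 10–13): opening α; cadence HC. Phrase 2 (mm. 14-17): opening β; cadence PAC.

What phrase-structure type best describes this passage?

contrasting period

Phrase 1 ends with a half cadence (weaker) and phrase 2 with a perfect authentic cadence (stronger): antecedent + consequent = a period.
The two phrases open with different material (α / β), so the period is contrasting.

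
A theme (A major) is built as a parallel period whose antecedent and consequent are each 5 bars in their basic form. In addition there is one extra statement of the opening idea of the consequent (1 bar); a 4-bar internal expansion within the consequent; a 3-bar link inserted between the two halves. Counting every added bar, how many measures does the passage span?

Basic parallel period: 5 + 5 = 10 bars.
10 (basic form) + 1 (extra statement) + 4 (internal expansion) + 3 (link) = 18.

18 measures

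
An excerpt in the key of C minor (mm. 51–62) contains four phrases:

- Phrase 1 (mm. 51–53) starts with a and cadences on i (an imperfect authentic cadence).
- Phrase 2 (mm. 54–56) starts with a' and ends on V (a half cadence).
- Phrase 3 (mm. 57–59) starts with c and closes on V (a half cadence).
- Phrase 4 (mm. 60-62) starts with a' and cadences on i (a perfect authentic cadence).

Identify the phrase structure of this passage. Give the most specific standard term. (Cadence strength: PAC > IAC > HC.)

contrasting double period

Four phrases in two halves: the first half (mm. 51–56) ends with a half cadence, the second (measures 57–62) with a perfect authentic cadence — a large antecedent–consequent pair, i.e. a double period.
Phrase 3 begins with different material from phrase 1, making it contrasting.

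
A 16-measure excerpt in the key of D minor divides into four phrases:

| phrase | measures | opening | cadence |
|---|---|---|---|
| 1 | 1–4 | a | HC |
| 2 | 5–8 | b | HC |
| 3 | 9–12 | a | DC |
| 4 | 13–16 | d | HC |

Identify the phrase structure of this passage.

phrase group

Phrase 4 ends with a half cadence, no stronger than phrase 2's half cadence, so the four phrases do not form a double period; nor do phrases 3–4 duplicate 1–2, so it is not a repeated period. With no phrase reaching a conclusive cadence, the passage is a phrase group.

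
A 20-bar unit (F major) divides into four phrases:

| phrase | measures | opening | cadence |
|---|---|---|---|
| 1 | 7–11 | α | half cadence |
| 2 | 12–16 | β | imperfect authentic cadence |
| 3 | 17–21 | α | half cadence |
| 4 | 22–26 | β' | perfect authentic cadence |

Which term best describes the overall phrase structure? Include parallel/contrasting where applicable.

parallel double period

Four phrases in two halves: the first half (mm. 7-16) ends with an imperfect authentic cadence, the second (measures 17–26) with a perfect authentic cadence — a large antecedent–consequent pair, i.e. a double period.
Phrase 3 begins with the same material as phrase 1, making it parallel.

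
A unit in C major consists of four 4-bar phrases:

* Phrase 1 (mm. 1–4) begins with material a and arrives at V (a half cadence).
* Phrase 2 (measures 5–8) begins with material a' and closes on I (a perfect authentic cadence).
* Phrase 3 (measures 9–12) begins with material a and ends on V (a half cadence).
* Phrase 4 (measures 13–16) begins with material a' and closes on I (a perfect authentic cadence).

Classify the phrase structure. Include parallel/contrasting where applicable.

repeated period

The cadence pattern HC–PAC–HC–PAC is weak–strong twice, and phrases 3–4 restate phrases 1–2: a period heard twice, not a double period (which would end weakly at phrase 2).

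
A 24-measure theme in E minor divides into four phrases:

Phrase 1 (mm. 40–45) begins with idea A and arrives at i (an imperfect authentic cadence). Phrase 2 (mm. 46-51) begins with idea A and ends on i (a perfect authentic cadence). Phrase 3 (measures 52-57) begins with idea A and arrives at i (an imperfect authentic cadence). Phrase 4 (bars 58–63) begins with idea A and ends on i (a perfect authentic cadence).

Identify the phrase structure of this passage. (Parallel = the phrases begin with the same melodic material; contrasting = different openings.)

The cadence pattern IAC–PAC–IAC–PAC is weak–strong twice, and phrases 3–4 restate phrases 1–2: a period heard twice, not a double period (which would end weakly at phrase 2).

repeated period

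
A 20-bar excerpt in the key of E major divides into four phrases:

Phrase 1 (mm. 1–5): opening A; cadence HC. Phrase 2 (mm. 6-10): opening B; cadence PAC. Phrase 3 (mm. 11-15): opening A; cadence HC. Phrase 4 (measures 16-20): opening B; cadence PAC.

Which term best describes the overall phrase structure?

repeated period

The cadence pattern HC–PAC–HC–PAC is weak–strong twice, and phrases 3–4 restate phrases 1–2: a period heard twice, not a double period (which would end weakly at phrase 2).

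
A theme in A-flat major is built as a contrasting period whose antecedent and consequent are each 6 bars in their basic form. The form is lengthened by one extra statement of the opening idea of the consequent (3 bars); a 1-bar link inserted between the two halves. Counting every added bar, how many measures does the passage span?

Basic contrasting period: 6 + 6 = 12 bars.
12 (basic form) + 3 (extra statement) + 1 (link) = 16.

16 measures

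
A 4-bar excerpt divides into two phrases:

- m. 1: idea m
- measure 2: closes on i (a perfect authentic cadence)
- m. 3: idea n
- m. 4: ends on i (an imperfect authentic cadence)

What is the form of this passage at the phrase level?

phrase group

The second phrase closes with an imperfect authentic cadence, which is not stronger than the first phrase's perfect authentic cadence; without a weak→strong cadential pair there is no antecedent–consequent relationship, so this is a phrase group rather than a period.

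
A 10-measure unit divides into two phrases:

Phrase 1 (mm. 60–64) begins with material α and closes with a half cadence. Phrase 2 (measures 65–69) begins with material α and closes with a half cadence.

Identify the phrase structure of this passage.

Both phrases have the same opening (α) and the same cadence (half cadence): the second is a restatement, not a consequent, so this is a repeated phrase rather than a period.

repeated phrase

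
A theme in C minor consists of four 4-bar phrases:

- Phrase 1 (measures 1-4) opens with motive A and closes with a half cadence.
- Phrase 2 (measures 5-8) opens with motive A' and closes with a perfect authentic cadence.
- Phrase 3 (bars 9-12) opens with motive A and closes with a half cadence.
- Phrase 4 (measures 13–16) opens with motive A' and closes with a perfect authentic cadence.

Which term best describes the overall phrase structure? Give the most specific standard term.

The cadence pattern HC–PAC–HC–PAC is weak–strong twice, and phrases 3–4 restate phrases 1–2: a period heard twice, not a double period (which would end weakly at phrase 2).

repeated period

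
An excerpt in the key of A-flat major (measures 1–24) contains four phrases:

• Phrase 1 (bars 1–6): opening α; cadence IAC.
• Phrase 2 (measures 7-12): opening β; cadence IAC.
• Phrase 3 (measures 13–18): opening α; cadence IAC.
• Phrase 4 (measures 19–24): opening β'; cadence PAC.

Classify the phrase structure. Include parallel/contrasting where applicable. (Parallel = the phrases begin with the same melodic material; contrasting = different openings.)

parallel double period

Four phrases in two halves: the first half (mm. 1–12) ends with an imperfect authentic cadence, the second (mm. 13-24) with a perfect authentic cadence — a large antecedent–consequent pair, i.e. a double period.
Phrase 3 begins with the same material as phrase 1, making it parallel.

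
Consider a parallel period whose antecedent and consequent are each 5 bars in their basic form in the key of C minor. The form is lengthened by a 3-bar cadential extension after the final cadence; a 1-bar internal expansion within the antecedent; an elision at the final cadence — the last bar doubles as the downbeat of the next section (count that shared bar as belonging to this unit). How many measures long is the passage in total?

14 measures

Basic parallel period: 5 + 5 = 10 bars.
10 (basic form) + 3 (cadential extension) + 1 (internal expansion) = 14.
The elision shares a bar with the next section but does not change this unit's count.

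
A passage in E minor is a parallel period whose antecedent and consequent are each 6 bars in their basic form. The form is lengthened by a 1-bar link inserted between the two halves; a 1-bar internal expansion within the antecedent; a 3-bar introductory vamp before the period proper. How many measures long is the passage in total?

Basic parallel period: 6 + 6 = 12 bars.
12 (basic form) + 1 (link) + 1 (internal expansion) + 3 (introduction) = 17.

17 measures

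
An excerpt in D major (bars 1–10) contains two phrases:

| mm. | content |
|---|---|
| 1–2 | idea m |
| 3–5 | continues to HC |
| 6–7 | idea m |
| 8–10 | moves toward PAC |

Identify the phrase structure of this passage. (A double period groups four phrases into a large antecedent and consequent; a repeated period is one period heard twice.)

parallel period

Phrase 1 ends with a half cadence (weaker) and phrase 2 with a perfect authentic cadence (stronger): antecedent + consequent = a period.
The two phrases open with the same material (m / m), so the period is parallel.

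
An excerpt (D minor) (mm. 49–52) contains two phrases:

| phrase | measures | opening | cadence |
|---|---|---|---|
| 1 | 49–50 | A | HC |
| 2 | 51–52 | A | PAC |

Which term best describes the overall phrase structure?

Phrase 1 ends with a half cadence (weaker) and phrase 2 with a perfect authentic cadence (stronger): antecedent + consequent = a period.
The two phrases open with the same material (A / A), so the period is parallel.

parallel period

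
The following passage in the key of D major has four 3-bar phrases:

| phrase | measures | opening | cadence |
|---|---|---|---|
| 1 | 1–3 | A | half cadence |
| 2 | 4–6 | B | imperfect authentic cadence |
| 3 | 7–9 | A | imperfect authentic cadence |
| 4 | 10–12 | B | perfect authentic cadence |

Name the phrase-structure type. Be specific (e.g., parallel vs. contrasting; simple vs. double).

Four phrases in two halves: the first half (mm. 1-6) ends with an imperfect authentic cadence, the second (mm. 7–12) with a perfect authentic cadence — a large antecedent–consequent pair, i.e. a double period.
Phrase 3 begins with the same material as phrase 1, making it parallel.

parallel double period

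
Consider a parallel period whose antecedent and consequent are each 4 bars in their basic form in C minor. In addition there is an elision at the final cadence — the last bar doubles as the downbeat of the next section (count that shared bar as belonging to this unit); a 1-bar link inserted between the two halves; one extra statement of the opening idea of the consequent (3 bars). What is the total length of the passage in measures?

Basic parallel period: 4 + 4 = 8 bars.
8 (basic form) + 1 (link) + 3 (extra statement) = 12.
The elision shares a bar with the next section but does not change this unit's count.

12 measures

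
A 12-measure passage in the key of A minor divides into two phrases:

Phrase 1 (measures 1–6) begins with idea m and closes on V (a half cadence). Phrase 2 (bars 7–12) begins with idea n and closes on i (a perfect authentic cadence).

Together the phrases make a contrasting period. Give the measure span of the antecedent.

measures 1–6

The phrase ending with the weaker cadence (half cadence) is the antecedent; the one ending more conclusively (perfect authentic cadence) is the consequent. The antecedent is measures 1–6.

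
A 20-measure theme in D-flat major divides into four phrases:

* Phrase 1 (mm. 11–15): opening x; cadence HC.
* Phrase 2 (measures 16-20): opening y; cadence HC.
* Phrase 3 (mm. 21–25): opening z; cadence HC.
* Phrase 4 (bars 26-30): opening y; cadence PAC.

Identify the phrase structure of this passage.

contrasting double period

Four phrases in two halves: the first half (mm. 11–20) ends with a half cadence, the second (mm. 21-30) with a perfect authentic cadence — a large antecedent–consequent pair, i.e. a double period.
Phrase 3 begins with different material from phrase 1, making it contrasting.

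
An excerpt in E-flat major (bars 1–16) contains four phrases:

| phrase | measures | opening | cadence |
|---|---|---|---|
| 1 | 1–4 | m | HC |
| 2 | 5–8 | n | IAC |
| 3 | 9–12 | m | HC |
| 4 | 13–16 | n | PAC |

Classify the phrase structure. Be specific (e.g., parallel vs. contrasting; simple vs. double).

parallel double period

Four phrases in two halves: the first half (bars 1–8) ends with an imperfect authentic cadence, the second (bars 9-16) with a perfect authentic cadence — a large antecedent–consequent pair, i.e. a double period.
Phrase 3 begins with the same material as phrase 1, making it parallel.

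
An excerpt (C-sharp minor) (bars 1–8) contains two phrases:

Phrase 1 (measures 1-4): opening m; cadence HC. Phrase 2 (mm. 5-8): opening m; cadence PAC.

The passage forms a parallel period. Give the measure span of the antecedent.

The antecedent is the phrase ending with the weaker cadence (half cadence, phrase 1) and the consequent the one ending more conclusively (perfect authentic cadence, phrase 2); the antecedent is mm. 1–4.

measures 1–4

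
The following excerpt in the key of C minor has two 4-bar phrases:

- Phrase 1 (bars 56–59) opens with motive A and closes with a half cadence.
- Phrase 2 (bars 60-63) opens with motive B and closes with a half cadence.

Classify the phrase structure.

phrase group

The second phrase closes with a half cadence, which is not stronger than the first phrase's half cadence; without a weak→strong cadential pair there is no antecedent–consequent relationship, so this is a phrase group rather than a period.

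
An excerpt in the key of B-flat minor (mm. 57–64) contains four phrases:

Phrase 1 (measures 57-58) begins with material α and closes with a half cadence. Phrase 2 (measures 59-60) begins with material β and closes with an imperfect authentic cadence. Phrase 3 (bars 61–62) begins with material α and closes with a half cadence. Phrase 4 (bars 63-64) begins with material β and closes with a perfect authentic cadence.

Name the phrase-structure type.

Four phrases in two halves: the first half (mm. 57-60) ends with an imperfect authentic cadence, the second (mm. 61–64) with a perfect authentic cadence — a large antecedent–consequent pair, i.e. a double period.
Phrase 3 begins with the same material as phrase 1, making it parallel.

parallel double period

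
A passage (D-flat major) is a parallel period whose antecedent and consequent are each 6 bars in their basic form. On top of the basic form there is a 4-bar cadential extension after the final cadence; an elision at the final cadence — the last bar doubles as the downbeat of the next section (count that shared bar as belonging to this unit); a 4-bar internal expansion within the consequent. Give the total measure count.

Basic parallel period: 6 + 6 = 12 bars.
12 (basic form) + 4 (cadential extension) + 4 (internal expansion) = 20.
The elision shares a bar with the next section but does not change this unit's count.

20 measures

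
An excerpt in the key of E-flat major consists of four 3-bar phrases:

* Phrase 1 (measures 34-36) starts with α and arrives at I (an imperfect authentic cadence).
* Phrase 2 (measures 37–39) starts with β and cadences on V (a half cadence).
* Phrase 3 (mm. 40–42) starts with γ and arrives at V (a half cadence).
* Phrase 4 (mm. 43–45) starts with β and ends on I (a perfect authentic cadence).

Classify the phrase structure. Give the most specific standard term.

Four phrases in two halves: the first half (measures 34-39) ends with a half cadence, the second (measures 40-45) with a perfect authentic cadence — a large antecedent–consequent pair, i.e. a double period.
Phrase 3 begins with different material from phrase 1, making it contrasting.

contrasting double period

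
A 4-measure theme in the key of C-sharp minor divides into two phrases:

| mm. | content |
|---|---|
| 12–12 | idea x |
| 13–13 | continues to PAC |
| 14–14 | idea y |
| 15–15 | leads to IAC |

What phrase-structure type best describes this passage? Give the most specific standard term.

phrase group

The second phrase closes with an imperfect authentic cadence, which is not stronger than the first phrase's perfect authentic cadence; without a weak→strong cadential pair there is no antecedent–consequent relationship, so this is a phrase group rather than a period.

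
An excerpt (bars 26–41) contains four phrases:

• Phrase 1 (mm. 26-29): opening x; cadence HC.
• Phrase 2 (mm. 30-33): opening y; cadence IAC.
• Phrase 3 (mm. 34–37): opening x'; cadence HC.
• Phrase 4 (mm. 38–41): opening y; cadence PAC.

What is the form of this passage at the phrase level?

Four phrases in two halves: the first half (mm. 26–33) ends with an imperfect authentic cadence, the second (mm. 34–41) with a perfect authentic cadence — a large antecedent–consequent pair, i.e. a double period.
Phrase 3 begins with the same material as phrase 1, making it parallel.

parallel double period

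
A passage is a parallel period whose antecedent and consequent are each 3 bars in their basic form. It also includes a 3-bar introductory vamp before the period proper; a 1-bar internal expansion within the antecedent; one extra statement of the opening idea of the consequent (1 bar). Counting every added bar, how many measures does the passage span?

Basic parallel period: 3 + 3 = 6 bars.
6 (basic form) + 3 (introduction) + 1 (internal expansion) + 1 (extra statement) = 11.

11 measures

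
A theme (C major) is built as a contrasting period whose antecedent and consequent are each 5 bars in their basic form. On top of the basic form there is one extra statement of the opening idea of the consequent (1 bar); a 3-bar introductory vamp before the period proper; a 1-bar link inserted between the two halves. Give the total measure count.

15 measures

Basic contrasting period: 5 + 5 = 10 bars.
10 (basic form) + 1 (extra statement) + 3 (introduction) + 1 (link) = 15.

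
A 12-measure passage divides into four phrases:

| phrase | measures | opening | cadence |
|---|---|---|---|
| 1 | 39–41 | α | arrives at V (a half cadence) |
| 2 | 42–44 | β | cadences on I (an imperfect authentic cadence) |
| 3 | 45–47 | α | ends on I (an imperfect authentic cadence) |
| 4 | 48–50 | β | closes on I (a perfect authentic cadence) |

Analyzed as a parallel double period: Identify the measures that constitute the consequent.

measures 45–50

In a double period the four phrases pair into a large antecedent (phrases 1–2, ending imperfect authentic cadence) and a large consequent (phrases 3–4, ending perfect authentic cadence). The consequent spans mm. 45–50.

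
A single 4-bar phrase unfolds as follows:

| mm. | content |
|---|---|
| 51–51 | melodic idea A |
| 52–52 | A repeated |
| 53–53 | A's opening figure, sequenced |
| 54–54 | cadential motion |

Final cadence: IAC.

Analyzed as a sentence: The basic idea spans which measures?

The presentation of a sentence is the basic idea (bar 51) plus its repetition (m. 52); the basic idea is therefore m. 51.

measures 51–51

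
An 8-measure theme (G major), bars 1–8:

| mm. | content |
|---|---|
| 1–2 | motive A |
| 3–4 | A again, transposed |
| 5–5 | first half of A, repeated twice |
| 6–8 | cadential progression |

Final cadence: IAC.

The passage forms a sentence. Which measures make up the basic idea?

measures 1–2

The presentation of a sentence is the basic idea (mm. 1–2) plus its repetition (bars 3-4); the basic idea is therefore bars 1-2.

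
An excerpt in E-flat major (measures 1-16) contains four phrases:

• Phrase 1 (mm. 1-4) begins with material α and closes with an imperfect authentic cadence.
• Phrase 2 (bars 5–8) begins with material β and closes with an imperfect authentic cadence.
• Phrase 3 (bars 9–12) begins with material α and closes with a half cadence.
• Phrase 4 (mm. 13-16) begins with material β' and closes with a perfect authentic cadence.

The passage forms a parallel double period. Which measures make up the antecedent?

In a double period the four phrases pair into a large antecedent (phrases 1–2, ending imperfect authentic cadence) and a large consequent (phrases 3–4, ending perfect authentic cadence). The antecedent spans mm. 1-8.

measures 1–8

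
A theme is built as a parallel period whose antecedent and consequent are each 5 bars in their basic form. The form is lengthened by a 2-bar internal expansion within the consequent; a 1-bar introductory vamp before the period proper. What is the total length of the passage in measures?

Basic parallel period: 5 + 5 = 10 bars.
10 (basic form) + 2 (internal expansion) + 1 (introduction) = 13.

13 measures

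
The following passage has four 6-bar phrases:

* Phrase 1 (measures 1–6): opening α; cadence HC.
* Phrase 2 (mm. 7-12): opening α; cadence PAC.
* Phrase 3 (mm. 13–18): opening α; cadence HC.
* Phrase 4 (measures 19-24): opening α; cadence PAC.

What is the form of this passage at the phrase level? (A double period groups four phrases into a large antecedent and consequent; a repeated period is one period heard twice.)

The cadence pattern HC–PAC–HC–PAC is weak–strong twice, and phrases 3–4 restate phrases 1–2: a period heard twice, not a double period (which would end weakly at phrase 2).

repeated period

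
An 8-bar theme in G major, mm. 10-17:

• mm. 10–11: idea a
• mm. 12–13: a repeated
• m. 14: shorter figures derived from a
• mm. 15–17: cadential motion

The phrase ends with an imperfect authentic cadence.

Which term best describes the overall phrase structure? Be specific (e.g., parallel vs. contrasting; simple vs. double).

sentence

Basic idea (bars 10-11) + its repetition (measures 12–13) form the presentation; fragmentation and cadence (mm. 14–17) form the continuation — the 8-bar whole is a sentence.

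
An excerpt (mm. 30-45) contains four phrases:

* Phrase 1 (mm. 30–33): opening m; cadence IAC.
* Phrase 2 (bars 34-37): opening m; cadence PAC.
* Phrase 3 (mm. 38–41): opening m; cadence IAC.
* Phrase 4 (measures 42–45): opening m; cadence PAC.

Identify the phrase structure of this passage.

repeated period

The cadence pattern IAC–PAC–IAC–PAC is weak–strong twice, and phrases 3–4 restate phrases 1–2: a period heard twice, not a double period (which would end weakly at phrase 2).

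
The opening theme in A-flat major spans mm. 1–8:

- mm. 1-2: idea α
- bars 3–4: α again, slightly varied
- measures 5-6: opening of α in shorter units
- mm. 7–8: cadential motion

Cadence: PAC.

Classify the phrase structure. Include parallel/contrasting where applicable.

sentence

Basic idea (mm. 1–2) + its repetition (measures 3-4) form the presentation; fragmentation and cadence (measures 5–8) form the continuation — the 8-bar whole is a sentence.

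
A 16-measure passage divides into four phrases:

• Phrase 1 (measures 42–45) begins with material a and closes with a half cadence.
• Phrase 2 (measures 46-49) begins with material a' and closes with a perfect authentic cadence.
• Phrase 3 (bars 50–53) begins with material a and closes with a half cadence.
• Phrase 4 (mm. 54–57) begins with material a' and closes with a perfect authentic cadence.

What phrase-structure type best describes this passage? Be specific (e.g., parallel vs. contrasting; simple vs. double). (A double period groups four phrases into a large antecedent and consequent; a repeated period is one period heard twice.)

repeated period

The cadence pattern HC–PAC–HC–PAC is weak–strong twice, and phrases 3–4 restate phrases 1–2: a period heard twice, not a double period (which would end weakly at phrase 2).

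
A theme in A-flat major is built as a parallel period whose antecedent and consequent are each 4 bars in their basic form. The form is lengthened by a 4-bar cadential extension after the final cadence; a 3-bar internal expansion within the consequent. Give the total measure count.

15 measures

Basic parallel period: 4 + 4 = 8 bars.
8 (basic form) + 4 (cadential extension) + 3 (internal expansion) = 15.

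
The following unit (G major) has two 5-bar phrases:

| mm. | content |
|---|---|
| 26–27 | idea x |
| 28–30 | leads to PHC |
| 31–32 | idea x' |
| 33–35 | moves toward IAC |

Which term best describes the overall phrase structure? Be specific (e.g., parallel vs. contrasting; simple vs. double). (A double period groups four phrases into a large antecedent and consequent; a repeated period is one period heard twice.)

parallel period

Phrase 1 ends with a Phrygian half cadence (weaker) and phrase 2 with an imperfect authentic cadence (stronger): antecedent + consequent = a period.
The two phrases open with the same material (x / x'), so the period is parallel.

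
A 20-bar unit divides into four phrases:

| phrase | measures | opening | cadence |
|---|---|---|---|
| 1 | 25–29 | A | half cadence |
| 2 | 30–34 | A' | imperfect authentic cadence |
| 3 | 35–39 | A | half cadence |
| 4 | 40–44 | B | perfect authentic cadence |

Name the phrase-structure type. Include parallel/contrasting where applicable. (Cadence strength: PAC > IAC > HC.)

parallel double period

Four phrases in two halves: the first half (mm. 25–34) ends with an imperfect authentic cadence, the second (bars 35–44) with a perfect authentic cadence — a large antecedent–consequent pair, i.e. a double period.
Phrase 3 begins with the same material as phrase 1, making it parallel.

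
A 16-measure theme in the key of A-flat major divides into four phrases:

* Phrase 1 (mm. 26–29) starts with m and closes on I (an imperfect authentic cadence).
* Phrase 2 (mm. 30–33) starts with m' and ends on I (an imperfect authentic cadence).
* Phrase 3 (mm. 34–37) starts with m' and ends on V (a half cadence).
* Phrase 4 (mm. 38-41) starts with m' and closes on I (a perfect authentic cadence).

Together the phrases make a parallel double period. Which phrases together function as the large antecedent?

In a double period the first pair of phrases (ending imperfect authentic cadence) is the large antecedent and the second pair (ending perfect authentic cadence) is the large consequent; the antecedent is phrases 1 and 2.

phrases 1 and 2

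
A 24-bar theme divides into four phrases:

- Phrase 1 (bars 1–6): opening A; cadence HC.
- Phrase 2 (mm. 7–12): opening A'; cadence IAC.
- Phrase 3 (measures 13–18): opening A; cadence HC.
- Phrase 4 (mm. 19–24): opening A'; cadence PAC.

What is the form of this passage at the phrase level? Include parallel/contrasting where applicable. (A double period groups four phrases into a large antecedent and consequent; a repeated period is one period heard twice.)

Four phrases in two halves: the first half (measures 1–12) ends with an imperfect authentic cadence, the second (bars 13-24) with a perfect authentic cadence — a large antecedent–consequent pair, i.e. a double period.
Phrase 3 begins with the same material as phrase 1, making it parallel.

parallel double period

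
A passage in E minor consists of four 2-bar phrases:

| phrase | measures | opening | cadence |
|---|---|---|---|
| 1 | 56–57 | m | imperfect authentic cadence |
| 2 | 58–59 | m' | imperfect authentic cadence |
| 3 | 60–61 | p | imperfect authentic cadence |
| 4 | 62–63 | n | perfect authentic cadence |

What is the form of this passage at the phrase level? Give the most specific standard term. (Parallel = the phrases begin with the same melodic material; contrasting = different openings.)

Four phrases in two halves: the first half (bars 56–59) ends with an imperfect authentic cadence, the second (bars 60-63) with a perfect authentic cadence — a large antecedent–consequent pair, i.e. a double period.
Phrase 3 begins with different material from phrase 1, making it contrasting.

contrasting double period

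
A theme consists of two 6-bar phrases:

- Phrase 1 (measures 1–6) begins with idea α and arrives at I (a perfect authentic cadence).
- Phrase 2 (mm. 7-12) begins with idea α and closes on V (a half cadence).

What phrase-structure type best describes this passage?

phrase group

The second phrase closes with a half cadence, which is not stronger than the first phrase's perfect authentic cadence; without a weak→strong cadential pair there is no antecedent–consequent relationship, so this is a phrase group rather than a period.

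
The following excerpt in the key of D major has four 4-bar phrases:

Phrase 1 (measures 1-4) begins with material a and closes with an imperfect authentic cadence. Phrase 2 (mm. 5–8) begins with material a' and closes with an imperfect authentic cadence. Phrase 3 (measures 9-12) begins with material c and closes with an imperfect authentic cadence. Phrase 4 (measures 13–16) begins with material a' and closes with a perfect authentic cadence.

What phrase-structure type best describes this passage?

Four phrases in two halves: the first half (mm. 1–8) ends with an imperfect authentic cadence, the second (mm. 9–16) with a perfect authentic cadence — a large antecedent–consequent pair, i.e. a double period.
Phrase 3 begins with different material from phrase 1, making it contrasting.

contrasting double period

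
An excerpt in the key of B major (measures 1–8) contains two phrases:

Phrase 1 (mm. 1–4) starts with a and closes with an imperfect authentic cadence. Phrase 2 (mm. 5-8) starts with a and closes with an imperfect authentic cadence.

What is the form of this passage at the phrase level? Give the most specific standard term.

repeated phrase

Both phrases have the same opening (a) and the same cadence (imperfect authentic cadence): the second is a restatement, not a consequent, so this is a repeated phrase rather than a period.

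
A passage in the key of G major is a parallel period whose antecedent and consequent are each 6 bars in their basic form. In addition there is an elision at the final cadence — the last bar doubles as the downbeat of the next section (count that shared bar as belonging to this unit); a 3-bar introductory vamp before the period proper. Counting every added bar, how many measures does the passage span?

Basic parallel period: 6 + 6 = 12 bars.
12 (basic form) + 3 (introduction) = 15.
The elision shares a bar with the next section but does not change this unit's count.

15 measures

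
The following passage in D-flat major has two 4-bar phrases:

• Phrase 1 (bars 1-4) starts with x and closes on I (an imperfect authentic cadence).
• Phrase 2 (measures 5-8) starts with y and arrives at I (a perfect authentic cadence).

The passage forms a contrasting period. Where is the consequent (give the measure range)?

The antecedent is the phrase ending with the weaker cadence (imperfect authentic cadence, phrase 1) and the consequent the one ending more conclusively (perfect authentic cadence, phrase 2); the consequent is mm. 5–8.

measures 5–8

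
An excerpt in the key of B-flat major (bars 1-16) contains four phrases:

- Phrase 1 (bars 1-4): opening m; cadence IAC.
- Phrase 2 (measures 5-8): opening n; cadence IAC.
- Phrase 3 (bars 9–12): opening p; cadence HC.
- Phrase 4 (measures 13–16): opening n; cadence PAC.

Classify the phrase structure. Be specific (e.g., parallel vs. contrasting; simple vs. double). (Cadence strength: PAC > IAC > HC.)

Four phrases in two halves: the first half (mm. 1–8) ends with an imperfect authentic cadence, the second (bars 9–16) with a perfect authentic cadence — a large antecedent–consequent pair, i.e. a double period.
Phrase 3 begins with different material from phrase 1, making it contrasting.

contrasting double period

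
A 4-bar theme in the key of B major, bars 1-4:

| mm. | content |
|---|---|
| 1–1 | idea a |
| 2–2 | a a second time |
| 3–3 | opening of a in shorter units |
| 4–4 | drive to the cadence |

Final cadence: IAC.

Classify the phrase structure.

sentence

Basic idea (m. 1) + its repetition (m. 2) form the presentation; fragmentation and cadence (measures 3-4) form the continuation — the 4-bar whole is a sentence.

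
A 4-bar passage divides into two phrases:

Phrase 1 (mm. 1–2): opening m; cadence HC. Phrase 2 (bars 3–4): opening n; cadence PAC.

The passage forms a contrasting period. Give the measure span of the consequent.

measures 3–4

The antecedent is the phrase ending with the weaker cadence (half cadence, phrase 1) and the consequent the one ending more conclusively (perfect authentic cadence, phrase 2); the consequent is measures 3-4.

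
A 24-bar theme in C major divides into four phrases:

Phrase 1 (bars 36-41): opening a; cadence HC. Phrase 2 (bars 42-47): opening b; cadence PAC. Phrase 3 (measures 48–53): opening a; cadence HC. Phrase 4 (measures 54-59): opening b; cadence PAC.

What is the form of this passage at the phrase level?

repeated period

The cadence pattern HC–PAC–HC–PAC is weak–strong twice, and phrases 3–4 restate phrases 1–2: a period heard twice, not a double period (which would end weakly at phrase 2).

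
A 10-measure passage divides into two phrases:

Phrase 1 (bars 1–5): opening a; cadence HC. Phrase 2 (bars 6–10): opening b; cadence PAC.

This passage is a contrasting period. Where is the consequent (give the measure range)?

The antecedent is the phrase ending with the weaker cadence (half cadence, phrase 1) and the consequent the one ending more conclusively (perfect authentic cadence, phrase 2); the consequent is mm. 6–10.

measures 6–10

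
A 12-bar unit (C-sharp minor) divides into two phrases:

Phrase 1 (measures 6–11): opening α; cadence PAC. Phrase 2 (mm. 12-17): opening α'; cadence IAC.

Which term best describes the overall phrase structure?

phrase group

The second phrase closes with an imperfect authentic cadence, which is not stronger than the first phrase's perfect authentic cadence; without a weak→strong cadential pair there is no antecedent–consequent relationship, so this is a phrase group rather than a period.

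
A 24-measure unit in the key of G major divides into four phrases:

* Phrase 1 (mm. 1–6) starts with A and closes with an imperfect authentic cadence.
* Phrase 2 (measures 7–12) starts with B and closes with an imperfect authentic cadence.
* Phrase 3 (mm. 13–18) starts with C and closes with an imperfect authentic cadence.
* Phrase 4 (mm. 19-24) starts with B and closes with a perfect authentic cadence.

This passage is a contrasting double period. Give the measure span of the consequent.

In a double period the four phrases pair into a large antecedent (phrases 1–2, ending imperfect authentic cadence) and a large consequent (phrases 3–4, ending perfect authentic cadence). The consequent spans measures 13-24.

measures 13–24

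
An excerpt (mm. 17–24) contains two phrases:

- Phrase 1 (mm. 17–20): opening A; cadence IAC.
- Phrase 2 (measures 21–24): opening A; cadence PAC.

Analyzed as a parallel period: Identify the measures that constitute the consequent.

The antecedent is the phrase ending with the weaker cadence (imperfect authentic cadence, phrase 1) and the consequent the one ending more conclusively (perfect authentic cadence, phrase 2); the consequent is bars 21-24.

measures 21–24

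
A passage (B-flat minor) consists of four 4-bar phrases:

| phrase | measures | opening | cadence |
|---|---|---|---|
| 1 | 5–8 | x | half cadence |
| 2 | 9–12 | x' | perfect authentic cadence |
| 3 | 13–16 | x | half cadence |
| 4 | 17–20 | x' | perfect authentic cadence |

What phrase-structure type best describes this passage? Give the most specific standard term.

repeated period

The cadence pattern HC–PAC–HC–PAC is weak–strong twice, and phrases 3–4 restate phrases 1–2: a period heard twice, not a double period (which would end weakly at phrase 2).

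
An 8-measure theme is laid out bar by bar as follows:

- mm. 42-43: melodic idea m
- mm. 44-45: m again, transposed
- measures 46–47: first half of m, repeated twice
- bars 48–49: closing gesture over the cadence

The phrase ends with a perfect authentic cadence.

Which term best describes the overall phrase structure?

Basic idea (bars 42–43) + its repetition (mm. 44–45) form the presentation; fragmentation and cadence (measures 46–49) form the continuation — the 8-bar whole is a sentence.

sentence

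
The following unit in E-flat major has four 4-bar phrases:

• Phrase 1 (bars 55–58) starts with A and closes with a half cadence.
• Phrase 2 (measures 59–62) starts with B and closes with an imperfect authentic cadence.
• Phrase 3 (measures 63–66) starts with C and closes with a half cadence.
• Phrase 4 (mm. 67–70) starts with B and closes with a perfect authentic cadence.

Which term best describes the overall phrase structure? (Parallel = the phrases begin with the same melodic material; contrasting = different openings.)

Four phrases in two halves: the first half (mm. 55–62) ends with an imperfect authentic cadence, the second (mm. 63–70) with a perfect authentic cadence — a large antecedent–consequent pair, i.e. a double period.
Phrase 3 begins with different material from phrase 1, making it contrasting.

contrasting double period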